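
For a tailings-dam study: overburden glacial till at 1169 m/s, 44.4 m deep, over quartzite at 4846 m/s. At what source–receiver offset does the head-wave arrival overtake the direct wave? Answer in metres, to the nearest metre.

114 m

x_cross = 2h·√((V₂+V₁)/(V₂−V₁)).
(V₂+V₁)/(V₂−V₁) = (4846+1169)/(4846−1169) = 1.6358; √ = 1.2790.
x_cross = 2·44.4·1.2790 = 113.58 m.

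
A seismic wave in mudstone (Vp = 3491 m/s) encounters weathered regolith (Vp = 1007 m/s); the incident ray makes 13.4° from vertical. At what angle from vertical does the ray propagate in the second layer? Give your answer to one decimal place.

Snell's law: sin θ₂ = (V₂/V₁)·sin θ₁ = (1007/3491)·sin 13.4° = 0.0668.
θ₂ = sin⁻¹(0.0668) = 3.83° (from vertical).

3.8°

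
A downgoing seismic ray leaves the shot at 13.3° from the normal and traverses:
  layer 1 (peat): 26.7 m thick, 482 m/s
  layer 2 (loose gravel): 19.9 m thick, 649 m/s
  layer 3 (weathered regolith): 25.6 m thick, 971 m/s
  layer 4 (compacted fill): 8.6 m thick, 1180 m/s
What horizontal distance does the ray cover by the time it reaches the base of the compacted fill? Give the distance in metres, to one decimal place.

32.0 m

p = sin θ₁/V₁ = sin 13.3°/482 = 4.7728e-04 s/m is conserved through the stack.
Layer 1: θ = 13.30°; offset = 26.7·tan 13.30° = 6.312 m.
Layer 2: sin θ = p·649 = 0.3098 → θ = 18.04°; offset = 19.9·tan 18.04° = 6.483 m.
Layer 3: sin θ = p·971 = 0.4634 → θ = 27.61°; offset = 25.6·tan 27.61° = 13.389 m.
Layer 4: sin θ = p·1180 = 0.5632 → θ = 34.28°; offset = 8.6·tan 34.28° = 5.861 m.
Summing the layer offsets gives 32.045 m.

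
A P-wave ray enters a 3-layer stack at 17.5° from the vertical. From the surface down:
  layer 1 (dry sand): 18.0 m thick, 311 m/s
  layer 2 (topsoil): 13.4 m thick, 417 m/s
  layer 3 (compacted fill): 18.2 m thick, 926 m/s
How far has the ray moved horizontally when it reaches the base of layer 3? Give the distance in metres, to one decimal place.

p = sin θ₁/V₁ = sin 17.5°/311 = 9.6690e-04 s/m is conserved through the stack.
Layer 1: θ = 17.50°; offset = 18.0·tan 17.50° = 5.675 m.
Layer 2: sin θ = p·417 = 0.4032 → θ = 23.78°; offset = 13.4·tan 23.78° = 5.904 m.
Layer 3: sin θ = p·926 = 0.8953 → θ = 63.55°; offset = 18.2·tan 63.55° = 36.589 m.
Σ offsets = 48.168 m.

48.2 m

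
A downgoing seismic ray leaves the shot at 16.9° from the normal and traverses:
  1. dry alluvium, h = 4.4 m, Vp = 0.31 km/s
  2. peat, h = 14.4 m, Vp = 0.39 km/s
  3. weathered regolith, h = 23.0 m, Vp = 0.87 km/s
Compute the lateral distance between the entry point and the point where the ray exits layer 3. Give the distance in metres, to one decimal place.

39.4 m

Ray parameter p = sin 16.9° / 0.31 km/s = 9.3775e-01 s/km.
Layer 1: θ = 16.90°; offset = 4.4·tan 16.90° = 1.337 m.
Layer 2: sin θ = p·0.39 = 0.3657 → θ = 21.45°; offset = 14.4·tan 21.45° = 5.658 m.
Layer 3: sin θ = p·0.87 = 0.8158 → θ = 54.67°; offset = 23.0·tan 54.67° = 32.449 m.
Total horizontal offset = 39.444 m.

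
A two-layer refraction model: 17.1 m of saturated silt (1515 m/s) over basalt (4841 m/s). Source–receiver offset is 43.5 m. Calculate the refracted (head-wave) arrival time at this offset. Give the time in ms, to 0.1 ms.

30.4 ms

θ_c = arcsin(V₁/V₂) = arcsin(1515/4841) = 18.24°, cos θ_c = 0.9498.
Intercept time tᵢ = 2h cos θ_c / V₁ = 2·17.1·0.9498/1515 = 0.02144 s.
t = x/V₂ + tᵢ = 43.5/4841 + 0.02144 = 0.03043 s.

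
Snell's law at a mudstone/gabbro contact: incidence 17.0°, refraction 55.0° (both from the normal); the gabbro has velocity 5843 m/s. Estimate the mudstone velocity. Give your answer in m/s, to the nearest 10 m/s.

Snell's law: sin 17.0°/V₁ = sin 55.0°/V₂.
V₁ = V₂·sin 17.0°/sin 55.0° = 5843 × 0.3569 = 2085.48 m/s.

2090 m/s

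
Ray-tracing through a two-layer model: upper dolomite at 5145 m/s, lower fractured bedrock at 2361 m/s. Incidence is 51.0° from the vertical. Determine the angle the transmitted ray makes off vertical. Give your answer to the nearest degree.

21°

sin θ₁/V₁ = sin θ₂/V₂ ⇒ sin θ₂ = 2361·sin 51.0°/5145 = 2361·0.7771/5145 = 0.3566.
θ₂ = sin⁻¹(0.3566) = 20.89° (from vertical).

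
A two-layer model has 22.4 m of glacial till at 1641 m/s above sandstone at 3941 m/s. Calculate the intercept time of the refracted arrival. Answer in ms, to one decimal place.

24.8 ms

θ_c = arcsin(V₁/V₂) = arcsin(1641/3941) = 24.61°; cos θ_c = 0.9092.
tᵢ = 2h·cos θ_c / V₁ = 2·22.4·0.9092 / 1641 = 0.02482 s.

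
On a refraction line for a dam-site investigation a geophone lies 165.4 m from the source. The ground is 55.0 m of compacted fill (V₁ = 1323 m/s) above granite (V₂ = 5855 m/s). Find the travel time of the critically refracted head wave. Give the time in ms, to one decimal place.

t = x/V₂ + 2h·√(V₂²−V₁²)/(V₁V₂).
√(V₂²−V₁²) = √(5855²−1323²) = 5703.6 m/s; delay term = 2·55.0·5703.6/(1323·5855) = 0.08099 s.
t = 165.4/5855 + 0.08099 = 0.10924 s.

109.2 ms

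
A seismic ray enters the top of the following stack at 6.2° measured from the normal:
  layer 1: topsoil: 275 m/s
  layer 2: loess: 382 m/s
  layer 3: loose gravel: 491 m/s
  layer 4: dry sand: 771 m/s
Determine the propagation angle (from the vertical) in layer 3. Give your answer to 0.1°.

11.1°

Ray parameter p = sin 6.2° / 275 = 3.9272e-04 s/m.
sin θ_3 = p·V_3 = 3.9272e-04 × 491 = 0.1928.
θ_3 = 11.12° from the vertical.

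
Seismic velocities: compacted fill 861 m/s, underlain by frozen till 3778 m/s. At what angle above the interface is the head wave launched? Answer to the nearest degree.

At critical incidence the refracted ray runs along the interface (θ₂ = 90°), so sin θ_c = V₁/V₂.
θ_c = arcsin(861/3778) = arcsin 0.2279 = 13.17°.
Measured from the interface: 90° − 13.17° = 76.83°.

77°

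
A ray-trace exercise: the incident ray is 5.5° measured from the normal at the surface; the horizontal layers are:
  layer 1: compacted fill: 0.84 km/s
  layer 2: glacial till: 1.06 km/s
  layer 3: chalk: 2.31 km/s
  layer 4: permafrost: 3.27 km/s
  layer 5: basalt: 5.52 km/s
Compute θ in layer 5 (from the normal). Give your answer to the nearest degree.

Ray parameter p = sin 5.5° / 0.84 = 1.1410e-01 s/km.
sin θ_5 = p·V_5 = 1.1410e-01 × 5.52 = 0.6298.
θ_5 = 39.04° from the vertical.

39°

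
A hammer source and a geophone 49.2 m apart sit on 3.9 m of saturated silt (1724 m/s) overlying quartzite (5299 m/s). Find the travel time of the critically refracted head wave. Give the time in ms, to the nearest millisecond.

θ_c = arcsin(V₁/V₂) = arcsin(1724/5299) = 18.99°, cos θ_c = 0.9456.
Intercept time tᵢ = 2h cos θ_c / V₁ = 2·3.9·0.9456/1724 = 0.00428 s.
t = x/V₂ + tᵢ = 49.2/5299 + 0.00428 = 0.01356 s.

14 ms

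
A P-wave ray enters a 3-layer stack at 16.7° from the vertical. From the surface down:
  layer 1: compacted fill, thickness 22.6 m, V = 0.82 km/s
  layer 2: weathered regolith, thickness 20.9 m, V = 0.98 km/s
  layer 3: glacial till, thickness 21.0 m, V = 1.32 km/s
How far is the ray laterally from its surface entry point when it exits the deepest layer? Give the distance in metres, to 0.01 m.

25.38 m

p = sin θ₁/V₁ = sin 16.7°/0.82 = 3.5044e-01 s/km is conserved through the stack.
Layer 1: θ = 16.70°; offset = 22.6·tan 16.70° = 6.7803 m.
Layer 2: sin θ = p·0.98 = 0.3434 → θ = 20.09°; offset = 20.9·tan 20.09° = 7.6425 m.
Layer 3: sin θ = p·1.32 = 0.4626 → θ = 27.55°; offset = 21.0·tan 27.55° = 10.9570 m.
Summing the layer offsets gives 25.3798 m.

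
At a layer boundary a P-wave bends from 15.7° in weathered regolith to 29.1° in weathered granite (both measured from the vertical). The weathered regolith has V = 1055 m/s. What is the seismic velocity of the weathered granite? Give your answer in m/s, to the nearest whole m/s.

sin 15.7° = 0.2706; sin 29.1° = 0.4863.
V₂ = V₁·(sin θ₂/sin θ₁) = 1055·(0.4863/0.2706) = 1896.09 m/s.

1896 m/s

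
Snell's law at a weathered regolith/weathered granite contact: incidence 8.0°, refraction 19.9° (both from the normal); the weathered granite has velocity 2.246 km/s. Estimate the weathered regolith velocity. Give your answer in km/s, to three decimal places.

0.918 km/s

sin 8.0° = 0.1392; sin 19.9° = 0.3404.
V₁ = V₂·(sin θ₁/sin θ₂) = 2.246·(0.1392/0.3404) = 0.918 km/s.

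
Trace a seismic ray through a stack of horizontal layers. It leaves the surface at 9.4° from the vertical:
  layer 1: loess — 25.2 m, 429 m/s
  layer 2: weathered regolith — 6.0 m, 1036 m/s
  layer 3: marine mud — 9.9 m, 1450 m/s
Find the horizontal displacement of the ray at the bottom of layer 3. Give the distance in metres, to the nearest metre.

Apply Snell's law at each interface; in layer i the horizontal offset is hᵢ·tan θᵢ.
Layer 1: θ = 9.40°; offset = 25.2·tan 9.40° = 4.172 m.
Layer 2: sin θ = 1036·sin 9.4°/429 = 0.3944, θ = 23.23°; offset = 6.0·tan 23.23° = 2.575 m.
Layer 3: sin θ = 1450·sin 9.4°/429 = 0.5520, θ = 33.51°; offset = 9.9·tan 33.51° = 6.554 m.
Summing the layer offsets gives 13.301 m.

13 m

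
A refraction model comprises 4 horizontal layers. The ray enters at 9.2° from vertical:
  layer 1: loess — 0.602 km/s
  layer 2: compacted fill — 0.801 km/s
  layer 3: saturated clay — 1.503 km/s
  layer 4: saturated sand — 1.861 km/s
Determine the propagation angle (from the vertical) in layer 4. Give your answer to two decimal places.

Snell's law across each interface conserves sin θ / V, so sin θ_4 = V_4·sin θ₁/V₁.
sin θ_4 = 1.861 × sin 9.2° / 0.602 = 0.4943.
θ_4 = 29.62° from the vertical.

29.62°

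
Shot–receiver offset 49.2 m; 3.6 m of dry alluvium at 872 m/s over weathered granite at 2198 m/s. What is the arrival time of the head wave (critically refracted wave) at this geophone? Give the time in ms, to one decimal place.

θ_c = arcsin(V₁/V₂) = arcsin(872/2198) = 23.37°, cos θ_c = 0.9179.
Intercept time tᵢ = 2h cos θ_c / V₁ = 2·3.6·0.9179/872 = 0.00758 s.
t = x/V₂ + tᵢ = 49.2/2198 + 0.00758 = 0.02996 s.

30.0 ms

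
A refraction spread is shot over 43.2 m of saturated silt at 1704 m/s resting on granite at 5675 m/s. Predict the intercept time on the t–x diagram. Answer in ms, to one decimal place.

48.4 ms

tᵢ = 2h·√(V₂²−V₁²)/(V₁V₂).
√(V₂²−V₁²) = √(5675²−1704²) = 5413.1 m/s.
tᵢ = 2·43.2·5413.1/(1704·5675) = 0.04836 s.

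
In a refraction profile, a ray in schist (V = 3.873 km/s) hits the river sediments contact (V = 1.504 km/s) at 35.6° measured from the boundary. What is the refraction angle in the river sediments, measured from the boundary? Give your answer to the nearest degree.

72°

Angle from the normal: 90° − 35.6° = 54.4°.
sin θ₁/V₁ = sin θ₂/V₂ ⇒ sin θ₂ = 1.504·sin 54.4°/3.873 = 1.504·0.8131/3.873 = 0.3158.
θ₂ = arcsin 0.3158 = 18.41° from the normal.
From the interface: 90° − 18.41° = 71.59°.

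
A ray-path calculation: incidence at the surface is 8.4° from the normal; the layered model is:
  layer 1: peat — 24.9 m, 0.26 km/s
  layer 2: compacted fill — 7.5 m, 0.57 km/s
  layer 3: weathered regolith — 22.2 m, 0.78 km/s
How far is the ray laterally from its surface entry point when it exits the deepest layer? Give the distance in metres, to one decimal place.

Ray parameter p = sin 8.4° / 0.26 km/s = 5.6186e-01 s/km.
Layer 1: θ = 8.40°; offset = 24.9·tan 8.40° = 3.677 m.
Layer 2: sin θ = p·0.57 = 0.3203 → θ = 18.68°; offset = 7.5·tan 18.68° = 2.535 m.
Layer 3: sin θ = p·0.78 = 0.4382 → θ = 25.99°; offset = 22.2·tan 25.99° = 10.824 m.
Σ offsets = 17.036 m.

17.0 m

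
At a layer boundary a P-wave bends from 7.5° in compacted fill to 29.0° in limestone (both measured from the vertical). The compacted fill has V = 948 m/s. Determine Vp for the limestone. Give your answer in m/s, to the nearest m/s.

3521 m/s

sin 7.5° = 0.1305; sin 29.0° = 0.4848.
V₂ = V₁·(sin θ₂/sin θ₁) = 948·(0.4848/0.1305) = 3521.13 m/s.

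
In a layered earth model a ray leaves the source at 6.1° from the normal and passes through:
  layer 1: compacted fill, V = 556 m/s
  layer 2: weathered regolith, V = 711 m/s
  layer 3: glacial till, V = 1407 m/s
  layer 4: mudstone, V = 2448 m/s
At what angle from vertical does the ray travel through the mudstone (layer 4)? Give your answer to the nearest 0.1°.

27.9°

Snell's law across each interface conserves sin θ / V, so sin θ_4 = V_4·sin θ₁/V₁.
sin θ_4 = 2448 × sin 6.1° / 556 = 0.4679.
θ_4 = arcsin 0.4679 = 27.90°.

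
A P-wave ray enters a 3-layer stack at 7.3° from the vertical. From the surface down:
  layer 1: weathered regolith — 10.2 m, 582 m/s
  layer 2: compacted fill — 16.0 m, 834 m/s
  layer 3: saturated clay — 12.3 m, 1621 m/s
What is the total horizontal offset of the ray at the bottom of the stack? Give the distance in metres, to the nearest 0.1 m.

p = sin θ₁/V₁ = sin 7.3°/582 = 2.1832e-04 s/m is conserved through the stack.
Layer 1: θ = 7.30°; offset = 10.2·tan 7.30° = 1.307 m.
Layer 2: sin θ = p·834 = 0.1821 → θ = 10.49°; offset = 16.0·tan 10.49° = 2.963 m.
Layer 3: sin θ = p·1621 = 0.3539 → θ = 20.73°; offset = 12.3·tan 20.73° = 4.654 m.
Summing the layer offsets gives 8.924 m.

8.9 m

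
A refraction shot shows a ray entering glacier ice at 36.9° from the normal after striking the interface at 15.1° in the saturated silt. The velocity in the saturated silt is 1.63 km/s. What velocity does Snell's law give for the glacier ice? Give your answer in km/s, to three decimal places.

sin 15.1° = 0.2605; sin 36.9° = 0.6004.
V₂ = V₁·(sin θ₂/sin θ₁) = 1.63·(0.6004/0.2605) = 3.757 km/s.

3.757 km/s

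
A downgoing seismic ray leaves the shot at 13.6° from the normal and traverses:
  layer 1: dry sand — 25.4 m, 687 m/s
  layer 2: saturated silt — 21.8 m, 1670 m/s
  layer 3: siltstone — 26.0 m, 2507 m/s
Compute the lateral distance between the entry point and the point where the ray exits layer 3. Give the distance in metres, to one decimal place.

Apply Snell's law at each interface; in layer i the horizontal offset is hᵢ·tan θᵢ.
Layer 1: θ = 13.60°; offset = 25.4·tan 13.60° = 6.145 m.
Layer 2: sin θ = 1670·sin 13.6°/687 = 0.5716, θ = 34.86°; offset = 21.8·tan 34.86° = 15.186 m.
Layer 3: sin θ = 2507·sin 13.6°/687 = 0.8581, θ = 59.10°; offset = 26.0·tan 59.10° = 43.446 m.
Summing the layer offsets gives 64.777 m.

64.8 m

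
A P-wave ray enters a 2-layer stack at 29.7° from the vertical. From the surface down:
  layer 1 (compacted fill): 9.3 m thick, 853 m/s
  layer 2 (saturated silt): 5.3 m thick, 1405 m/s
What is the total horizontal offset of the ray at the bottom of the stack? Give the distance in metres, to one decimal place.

Ray parameter p = sin 29.7° / 853 m/s = 5.8084e-04 s/m.
Layer 1: θ = 29.70°; offset = 9.3·tan 29.70° = 5.305 m.
Layer 2: sin θ = p·1405 = 0.8161 → θ = 54.69°; offset = 5.3·tan 54.69° = 7.484 m.
Summing the layer offsets gives 12.789 m.

12.8 m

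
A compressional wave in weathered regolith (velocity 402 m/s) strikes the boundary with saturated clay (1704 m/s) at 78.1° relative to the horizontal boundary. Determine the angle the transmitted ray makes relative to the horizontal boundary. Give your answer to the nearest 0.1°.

Convert to the normal: θ₁ = 90° − 78.1° = 11.9°.
sin θ₁/V₁ = sin θ₂/V₂ ⇒ sin θ₂ = 1704·sin 11.9°/402 = 1704·0.2062/402 = 0.8741.
θ₂ = arcsin 0.8741 = 60.93° from the normal.
From the interface: 90° − 60.93° = 29.07°.

29.1°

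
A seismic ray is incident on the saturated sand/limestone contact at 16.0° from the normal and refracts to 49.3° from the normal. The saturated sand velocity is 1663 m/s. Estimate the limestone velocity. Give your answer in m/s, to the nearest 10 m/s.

4570 m/s

Snell's law: sin 16.0°/V₁ = sin 49.3°/V₂.
V₂ = V₁·sin 49.3°/sin 16.0° = 1663 × 2.7505 = 4574.04 m/s.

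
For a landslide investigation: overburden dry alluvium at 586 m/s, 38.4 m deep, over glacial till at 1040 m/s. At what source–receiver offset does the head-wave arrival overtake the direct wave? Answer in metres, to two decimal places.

145.34 m

x_cross = 2h·√((V₂+V₁)/(V₂−V₁)).
(V₂+V₁)/(V₂−V₁) = (1040+586)/(1040−586) = 3.5815; √ = 1.8925.
x_cross = 2·38.4·1.8925 = 145.34 m.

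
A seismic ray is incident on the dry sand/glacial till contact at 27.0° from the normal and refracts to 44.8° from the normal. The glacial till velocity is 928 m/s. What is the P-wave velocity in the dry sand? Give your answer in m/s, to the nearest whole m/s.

Snell's law: sin 27.0°/V₁ = sin 44.8°/V₂.
V₁ = V₂·sin 27.0°/sin 44.8° = 928 × 0.6443 = 597.90 m/s.

598 m/s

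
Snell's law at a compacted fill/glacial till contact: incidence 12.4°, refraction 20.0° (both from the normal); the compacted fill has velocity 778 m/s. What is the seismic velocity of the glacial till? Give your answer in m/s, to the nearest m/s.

sin 12.4° = 0.2147; sin 20.0° = 0.3420.
V₂ = V₁·(sin θ₂/sin θ₁) = 778·(0.3420/0.2147) = 1239.16 m/s.

1239 m/s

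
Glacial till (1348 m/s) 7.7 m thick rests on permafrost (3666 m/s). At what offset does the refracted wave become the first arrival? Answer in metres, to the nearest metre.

23 m

x_cross = 2h·√((V₂+V₁)/(V₂−V₁)).
(V₂+V₁)/(V₂−V₁) = (3666+1348)/(3666−1348) = 2.1631; √ = 1.4707.
x_cross = 2·7.7·1.4707 = 22.65 m.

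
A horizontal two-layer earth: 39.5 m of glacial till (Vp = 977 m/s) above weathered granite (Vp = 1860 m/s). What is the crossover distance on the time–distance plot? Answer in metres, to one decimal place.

141.6 m

x_cross = 2h·√((V₂+V₁)/(V₂−V₁)).
(V₂+V₁)/(V₂−V₁) = (1860+977)/(1860−977) = 3.2129; √ = 1.7925.
x_cross = 2·39.5·1.7925 = 141.60 m.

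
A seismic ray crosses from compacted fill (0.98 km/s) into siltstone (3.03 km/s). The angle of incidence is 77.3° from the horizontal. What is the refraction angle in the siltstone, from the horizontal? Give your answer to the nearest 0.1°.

Convert to the normal: θ₁ = 90° − 77.3° = 12.7°.
sin θ₁/V₁ = sin θ₂/V₂ ⇒ sin θ₂ = 3.03·sin 12.7°/0.98 = 3.03·0.2198/0.98 = 0.6797.
θ₂ = sin⁻¹(0.6797) = 42.82° (from vertical).
From the interface: 90° − 42.82° = 47.18°.

47.2°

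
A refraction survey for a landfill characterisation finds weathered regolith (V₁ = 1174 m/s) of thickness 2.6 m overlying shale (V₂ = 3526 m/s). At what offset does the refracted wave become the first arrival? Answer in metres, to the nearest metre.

x_cross = 2h·√((V₂+V₁)/(V₂−V₁)).
(V₂+V₁)/(V₂−V₁) = (3526+1174)/(3526−1174) = 1.9983; √ = 1.4136.
x_cross = 2·2.6·1.4136 = 7.35 m.

7 m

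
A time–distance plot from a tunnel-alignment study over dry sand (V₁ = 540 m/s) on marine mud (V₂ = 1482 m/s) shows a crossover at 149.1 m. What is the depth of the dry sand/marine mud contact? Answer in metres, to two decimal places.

50.88 m

h = (x_cross/2)·√((V₂−V₁)/(V₂+V₁)).
(V₂−V₁)/(V₂+V₁) = (1482−540)/(1482+540) = 0.4659; √ = 0.6826.
h = (149.1/2)·0.6826 = 50.88 m.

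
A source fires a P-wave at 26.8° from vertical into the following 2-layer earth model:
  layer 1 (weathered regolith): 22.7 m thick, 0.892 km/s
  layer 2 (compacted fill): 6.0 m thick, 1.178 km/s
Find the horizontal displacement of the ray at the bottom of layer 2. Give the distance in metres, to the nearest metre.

16 m

p = sin θ₁/V₁ = sin 26.8°/0.892 = 5.0547e-01 s/km is conserved through the stack.
Layer 1: θ = 26.80°; offset = 22.7·tan 26.80° = 11.467 m.
Layer 2: sin θ = p·1.178 = 0.5954 → θ = 36.54°; offset = 6.0·tan 36.54° = 4.447 m.
Σ offsets = 15.914 m.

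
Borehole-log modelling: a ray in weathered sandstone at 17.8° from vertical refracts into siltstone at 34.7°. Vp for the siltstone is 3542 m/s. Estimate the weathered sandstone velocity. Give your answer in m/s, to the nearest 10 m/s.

Snell's law: sin 17.8°/V₁ = sin 34.7°/V₂.
V₁ = V₂·sin 17.8°/sin 34.7° = 3542 × 0.5370 = 1902.01 m/s.

1900 m/s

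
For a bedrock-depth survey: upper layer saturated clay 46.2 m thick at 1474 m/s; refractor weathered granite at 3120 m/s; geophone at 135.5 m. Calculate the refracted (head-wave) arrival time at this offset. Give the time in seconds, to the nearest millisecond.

0.099 s

t = x/V₂ + 2h·√(V₂²−V₁²)/(V₁V₂).
√(V₂²−V₁²) = √(3120²−1474²) = 2749.9 m/s; delay term = 2·46.2·2749.9/(1474·3120) = 0.05525 s.
t = 135.5/3120 + 0.05525 = 0.09868 s.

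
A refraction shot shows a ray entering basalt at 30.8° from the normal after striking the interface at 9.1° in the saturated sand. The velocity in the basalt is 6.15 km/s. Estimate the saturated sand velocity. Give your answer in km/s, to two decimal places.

1.90 km/s

sin 9.1° = 0.1582; sin 30.8° = 0.5120.
V₁ = V₂·(sin θ₁/sin θ₂) = 6.15·(0.1582/0.5120) = 1.90 km/s.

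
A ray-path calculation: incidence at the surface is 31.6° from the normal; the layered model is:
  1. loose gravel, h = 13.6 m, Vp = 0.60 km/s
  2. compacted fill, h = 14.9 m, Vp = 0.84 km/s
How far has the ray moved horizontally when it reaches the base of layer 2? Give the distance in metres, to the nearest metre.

p = sin θ₁/V₁ = sin 31.6°/0.60 = 8.7331e-01 s/km is conserved through the stack.
Layer 1: θ = 31.60°; offset = 13.6·tan 31.60° = 8.367 m.
Layer 2: sin θ = p·0.84 = 0.7336 → θ = 47.19°; offset = 14.9·tan 47.19° = 16.083 m.
Σ offsets = 24.450 m.

24 m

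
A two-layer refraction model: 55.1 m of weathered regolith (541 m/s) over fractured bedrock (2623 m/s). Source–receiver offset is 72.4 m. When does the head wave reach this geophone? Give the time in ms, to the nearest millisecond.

t = x/V₂ + 2h·√(V₂²−V₁²)/(V₁V₂).
√(V₂²−V₁²) = √(2623²−541²) = 2566.6 m/s; delay term = 2·55.1·2566.6/(541·2623) = 0.19932 s.
t = 72.4/2623 + 0.19932 = 0.22692 s.

227 ms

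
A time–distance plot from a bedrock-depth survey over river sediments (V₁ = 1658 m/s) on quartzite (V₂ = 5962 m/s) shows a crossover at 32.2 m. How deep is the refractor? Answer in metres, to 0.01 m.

h = (x_cross/2)·√((V₂−V₁)/(V₂+V₁)).
(V₂−V₁)/(V₂+V₁) = (5962−1658)/(5962+1658) = 0.5648; √ = 0.7516.
h = (32.2/2)·0.7516 = 12.10 m.

12.10 m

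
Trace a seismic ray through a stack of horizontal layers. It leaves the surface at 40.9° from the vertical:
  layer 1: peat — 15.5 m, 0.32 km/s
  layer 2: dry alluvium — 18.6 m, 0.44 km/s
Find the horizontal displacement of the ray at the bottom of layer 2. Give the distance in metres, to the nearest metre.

Apply Snell's law at each interface; in layer i the horizontal offset is hᵢ·tan θᵢ.
Layer 1: θ = 40.90°; offset = 15.5·tan 40.90° = 13.427 m.
Layer 2: sin θ = 0.44·sin 40.9°/0.32 = 0.9003, θ = 64.19°; offset = 18.6·tan 64.19° = 38.465 m.
Total horizontal offset = 51.891 m.

52 m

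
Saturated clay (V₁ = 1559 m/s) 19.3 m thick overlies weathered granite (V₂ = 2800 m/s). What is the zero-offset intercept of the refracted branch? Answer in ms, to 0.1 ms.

θ_c = arcsin(V₁/V₂) = arcsin(1559/2800) = 33.83°; cos θ_c = 0.8307.
tᵢ = 2h·cos θ_c / V₁ = 2·19.3·0.8307 / 1559 = 0.02057 s.

20.6 ms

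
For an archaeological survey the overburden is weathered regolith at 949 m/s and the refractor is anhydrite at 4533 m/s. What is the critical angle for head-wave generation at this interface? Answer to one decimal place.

12.1°

Critical incidence: sin θ_c = V₁/V₂ = 949/4533 = 0.2094.
θ_c = arcsin 0.2094 = 12.08°.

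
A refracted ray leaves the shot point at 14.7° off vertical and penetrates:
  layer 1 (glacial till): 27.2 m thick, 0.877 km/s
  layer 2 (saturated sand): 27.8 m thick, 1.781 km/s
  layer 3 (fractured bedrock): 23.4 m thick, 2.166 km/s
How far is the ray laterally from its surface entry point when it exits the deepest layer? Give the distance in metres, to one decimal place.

42.7 m

Apply Snell's law at each interface; in layer i the horizontal offset is hᵢ·tan θᵢ.
Layer 1: θ = 14.70°; offset = 27.2·tan 14.70° = 7.136 m.
Layer 2: sin θ = 1.781·sin 14.7°/0.877 = 0.5153, θ = 31.02°; offset = 27.8·tan 31.02° = 16.717 m.
Layer 3: sin θ = 2.166·sin 14.7°/0.877 = 0.6267, θ = 38.81°; offset = 23.4·tan 38.81° = 18.820 m.
Σ offsets = 42.673 m.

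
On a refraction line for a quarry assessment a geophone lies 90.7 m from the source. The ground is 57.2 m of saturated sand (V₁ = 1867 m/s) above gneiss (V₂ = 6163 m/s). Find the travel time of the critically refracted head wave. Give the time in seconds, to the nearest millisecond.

0.073 s

t = x/V₂ + 2h·√(V₂²−V₁²)/(V₁V₂).
√(V₂²−V₁²) = √(6163²−1867²) = 5873.4 m/s; delay term = 2·57.2·5873.4/(1867·6163) = 0.05840 s.
t = 90.7/6163 + 0.05840 = 0.07311 s.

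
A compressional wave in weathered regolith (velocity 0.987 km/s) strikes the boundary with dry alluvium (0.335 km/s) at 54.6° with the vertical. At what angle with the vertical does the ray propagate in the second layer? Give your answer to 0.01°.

16.06°

Snell's law: sin θ₂ = (V₂/V₁)·sin θ₁ = (0.335/0.987)·sin 54.6° = 0.2767.
θ₂ = sin⁻¹(0.2767) = 16.06° (from vertical).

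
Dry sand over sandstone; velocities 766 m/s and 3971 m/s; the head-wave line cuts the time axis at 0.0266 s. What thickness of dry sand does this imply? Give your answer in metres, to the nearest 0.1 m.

θ_c = arcsin(766/3971) = 11.12°; cos θ_c = 0.9812.
tᵢ = 2h cos θ_c/V₁ ⇒ h = tᵢ·V₁/(2 cos θ_c) = 0.0266·766/(2·0.9812) = 10.38 m.

10.4 m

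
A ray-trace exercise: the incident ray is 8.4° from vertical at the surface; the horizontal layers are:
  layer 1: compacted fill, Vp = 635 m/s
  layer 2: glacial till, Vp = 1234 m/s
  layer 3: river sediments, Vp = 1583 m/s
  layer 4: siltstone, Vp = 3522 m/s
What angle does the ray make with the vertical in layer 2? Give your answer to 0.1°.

Snell's law across each interface conserves sin θ / V, so sin θ_2 = V_2·sin θ₁/V₁.
sin θ_2 = 1234 × sin 8.4° / 635 = 0.2839.
θ_2 = arcsin 0.2839 = 16.49°.

16.5°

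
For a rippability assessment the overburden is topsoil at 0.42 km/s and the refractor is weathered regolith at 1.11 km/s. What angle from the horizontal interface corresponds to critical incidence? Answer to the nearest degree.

Critical incidence: sin θ_c = V₁/V₂ = 0.42/1.11 = 0.3784.
θ_c = arcsin 0.3784 = 22.23°.
Measured from the interface: 90° − 22.23° = 67.77°.

68°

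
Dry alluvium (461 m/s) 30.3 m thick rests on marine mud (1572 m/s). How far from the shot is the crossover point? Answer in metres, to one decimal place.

θ_c = arcsin(461/1572) = 17.05°, so cos θ_c = 0.9560 and tᵢ = 2h cos θ_c/V₁ = 0.1257 s.
At crossover x/V₁ = x/V₂ + tᵢ ⇒ x = tᵢ/(1/V₁ − 1/V₂) = 0.12567/(2.1692e-03 − 6.3613e-04) = 81.98 m.

82.0 m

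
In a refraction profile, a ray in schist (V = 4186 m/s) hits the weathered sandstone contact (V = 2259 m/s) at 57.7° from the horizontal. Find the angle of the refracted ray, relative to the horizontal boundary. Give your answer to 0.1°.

Angle from the normal: 90° − 57.7° = 32.3°.
sin θ₁/V₁ = sin θ₂/V₂ ⇒ sin θ₂ = 2259·sin 32.3°/4186 = 2259·0.5344/4186 = 0.2884.
θ₂ = arcsin 0.2884 = 16.76° from the normal.
From the interface: 90° − 16.76° = 73.24°.

73.2°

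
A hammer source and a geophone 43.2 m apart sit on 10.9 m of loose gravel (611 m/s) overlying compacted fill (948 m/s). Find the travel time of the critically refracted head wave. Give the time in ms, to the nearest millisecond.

θ_c = arcsin(V₁/V₂) = arcsin(611/948) = 40.13°, cos θ_c = 0.7646.
Intercept time tᵢ = 2h cos θ_c / V₁ = 2·10.9·0.7646/611 = 0.02728 s.
t = x/V₂ + tᵢ = 43.2/948 + 0.02728 = 0.07285 s.

73 ms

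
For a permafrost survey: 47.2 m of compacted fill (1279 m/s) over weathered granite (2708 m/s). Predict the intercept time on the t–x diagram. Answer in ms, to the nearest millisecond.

tᵢ = 2h·√(V₂²−V₁²)/(V₁V₂).
√(V₂²−V₁²) = √(2708²−1279²) = 2386.9 m/s.
tᵢ = 2·47.2·2386.9/(1279·2708) = 0.06506 s.

65 ms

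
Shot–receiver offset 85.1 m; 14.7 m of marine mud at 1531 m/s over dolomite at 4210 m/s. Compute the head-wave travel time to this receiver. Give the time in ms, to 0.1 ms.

38.1 ms

t = x/V₂ + 2h·√(V₂²−V₁²)/(V₁V₂).
√(V₂²−V₁²) = √(4210²−1531²) = 3921.8 m/s; delay term = 2·14.7·3921.8/(1531·4210) = 0.01789 s.
t = 85.1/4210 + 0.01789 = 0.03810 s.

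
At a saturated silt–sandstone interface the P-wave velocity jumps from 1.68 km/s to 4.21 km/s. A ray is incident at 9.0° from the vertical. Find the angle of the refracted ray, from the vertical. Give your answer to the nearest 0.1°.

23.1°

Snell's law: sin θ₂ = (V₂/V₁)·sin θ₁ = (4.21/1.68)·sin 9.0° = 0.3920.
θ₂ = arcsin 0.3920 = 23.08° from the normal.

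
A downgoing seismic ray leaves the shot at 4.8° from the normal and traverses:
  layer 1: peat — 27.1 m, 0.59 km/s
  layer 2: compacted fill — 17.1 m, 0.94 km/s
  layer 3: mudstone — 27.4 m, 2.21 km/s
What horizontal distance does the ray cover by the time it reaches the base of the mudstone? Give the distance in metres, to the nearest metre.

Ray parameter p = sin 4.8° / 0.59 km/s = 1.4183e-01 s/km.
Layer 1: θ = 4.80°; offset = 27.1·tan 4.80° = 2.276 m.
Layer 2: sin θ = p·0.94 = 0.1333 → θ = 7.66°; offset = 17.1·tan 7.66° = 2.300 m.
Layer 3: sin θ = p·2.21 = 0.3134 → θ = 18.27°; offset = 27.4·tan 18.27° = 9.044 m.
Summing the layer offsets gives 13.620 m.

14 m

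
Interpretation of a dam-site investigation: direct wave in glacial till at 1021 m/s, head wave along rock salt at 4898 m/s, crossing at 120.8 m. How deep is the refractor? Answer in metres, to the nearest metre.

49 m

x_cross = 2h·√((V₂+V₁)/(V₂−V₁)) → h = x_cross / (2·√((V₂+V₁)/(V₂−V₁))).
√((V₂+V₁)/(V₂−V₁)) = √((4898+1021)/(4898−1021)) = 1.2356.
h = 120.8 / (2·1.2356) = 48.88 m.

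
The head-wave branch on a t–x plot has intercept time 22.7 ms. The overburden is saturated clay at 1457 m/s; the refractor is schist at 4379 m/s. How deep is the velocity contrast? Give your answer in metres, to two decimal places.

17.54 m

θ_c = arcsin(1457/4379) = 19.43°; cos θ_c = 0.9430.
tᵢ = 2h cos θ_c/V₁ ⇒ h = tᵢ·V₁/(2 cos θ_c) = 0.0227·1457/(2·0.9430) = 17.54 m.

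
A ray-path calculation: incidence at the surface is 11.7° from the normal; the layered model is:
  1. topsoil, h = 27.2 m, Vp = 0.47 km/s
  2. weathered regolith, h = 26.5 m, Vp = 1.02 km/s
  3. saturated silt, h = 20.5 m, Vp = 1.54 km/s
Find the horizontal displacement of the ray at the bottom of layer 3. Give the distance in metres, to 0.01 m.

Apply Snell's law at each interface; in layer i the horizontal offset is hᵢ·tan θᵢ.
Layer 1: θ = 11.70°; offset = 27.2·tan 11.70° = 5.6328 m.
Layer 2: sin θ = 1.02·sin 11.7°/0.47 = 0.4401, θ = 26.11°; offset = 26.5·tan 26.11° = 12.9878 m.
Layer 3: sin θ = 1.54·sin 11.7°/0.47 = 0.6645, θ = 41.64°; offset = 20.5·tan 41.64° = 18.2266 m.
Summing the layer offsets gives 36.8472 m.

36.85 m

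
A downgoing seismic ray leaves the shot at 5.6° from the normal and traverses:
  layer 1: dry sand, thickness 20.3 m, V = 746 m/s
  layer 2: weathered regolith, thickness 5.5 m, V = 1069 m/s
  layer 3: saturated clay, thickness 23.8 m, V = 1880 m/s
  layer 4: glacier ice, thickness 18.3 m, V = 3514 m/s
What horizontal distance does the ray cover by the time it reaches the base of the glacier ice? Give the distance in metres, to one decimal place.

18.3 m

Apply Snell's law at each interface; in layer i the horizontal offset is hᵢ·tan θᵢ.
Layer 1: θ = 5.60°; offset = 20.3·tan 5.60° = 1.990 m.
Layer 2: sin θ = 1069·sin 5.6°/746 = 0.1398, θ = 8.04°; offset = 5.5·tan 8.04° = 0.777 m.
Layer 3: sin θ = 1880·sin 5.6°/746 = 0.2459, θ = 14.24°; offset = 23.8·tan 14.24° = 6.038 m.
Layer 4: sin θ = 3514·sin 5.6°/746 = 0.4597, θ = 27.37°; offset = 18.3·tan 27.37° = 9.472 m.
Σ offsets = 18.277 m.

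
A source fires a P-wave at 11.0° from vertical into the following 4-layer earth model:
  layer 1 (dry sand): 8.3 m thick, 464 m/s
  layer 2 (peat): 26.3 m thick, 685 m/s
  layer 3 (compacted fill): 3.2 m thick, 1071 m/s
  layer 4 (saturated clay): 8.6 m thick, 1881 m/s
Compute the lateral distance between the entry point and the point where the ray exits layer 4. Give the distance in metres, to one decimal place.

21.4 m

Apply Snell's law at each interface; in layer i the horizontal offset is hᵢ·tan θᵢ.
Layer 1: θ = 11.00°; offset = 8.3·tan 11.00° = 1.613 m.
Layer 2: sin θ = 685·sin 11.0°/464 = 0.2817, θ = 16.36°; offset = 26.3·tan 16.36° = 7.721 m.
Layer 3: sin θ = 1071·sin 11.0°/464 = 0.4404, θ = 26.13°; offset = 3.2·tan 26.13° = 1.570 m.
Layer 4: sin θ = 1881·sin 11.0°/464 = 0.7735, θ = 50.67°; offset = 8.6·tan 50.67° = 10.496 m.
Σ offsets = 21.400 m.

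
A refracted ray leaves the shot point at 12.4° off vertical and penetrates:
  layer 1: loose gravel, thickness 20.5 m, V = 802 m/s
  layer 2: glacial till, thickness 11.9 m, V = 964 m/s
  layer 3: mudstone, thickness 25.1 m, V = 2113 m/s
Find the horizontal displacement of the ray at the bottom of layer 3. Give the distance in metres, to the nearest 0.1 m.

Apply Snell's law at each interface; in layer i the horizontal offset is hᵢ·tan θᵢ.
Layer 1: θ = 12.40°; offset = 20.5·tan 12.40° = 4.507 m.
Layer 2: sin θ = 964·sin 12.4°/802 = 0.2581, θ = 14.96°; offset = 11.9·tan 14.96° = 3.179 m.
Layer 3: sin θ = 2113·sin 12.4°/802 = 0.5658, θ = 34.45°; offset = 25.1·tan 34.45° = 17.222 m.
Summing the layer offsets gives 24.908 m.

24.9 m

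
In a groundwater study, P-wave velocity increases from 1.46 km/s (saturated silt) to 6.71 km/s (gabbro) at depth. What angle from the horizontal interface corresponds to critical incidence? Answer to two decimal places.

77.43°

Critical incidence: sin θ_c = V₁/V₂ = 1.46/6.71 = 0.2176.
θ_c = arcsin 0.2176 = 12.57°.
Measured from the interface: 90° − 12.57° = 77.43°.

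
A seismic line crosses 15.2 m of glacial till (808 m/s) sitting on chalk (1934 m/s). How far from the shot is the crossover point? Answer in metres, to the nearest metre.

47 m

θ_c = arcsin(808/1934) = 24.69°, so cos θ_c = 0.9085 and tᵢ = 2h cos θ_c/V₁ = 0.0342 s.
At crossover x/V₁ = x/V₂ + tᵢ ⇒ x = tᵢ/(1/V₁ − 1/V₂) = 0.03418/(1.2376e-03 − 5.1706e-04) = 47.44 m.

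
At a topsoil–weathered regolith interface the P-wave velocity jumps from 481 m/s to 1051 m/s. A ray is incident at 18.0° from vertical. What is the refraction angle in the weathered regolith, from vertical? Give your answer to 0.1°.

42.5°

Snell's law: sin θ₂ = (V₂/V₁)·sin θ₁ = (1051/481)·sin 18.0° = 0.6752.
θ₂ = arcsin 0.6752 = 42.47° from the normal.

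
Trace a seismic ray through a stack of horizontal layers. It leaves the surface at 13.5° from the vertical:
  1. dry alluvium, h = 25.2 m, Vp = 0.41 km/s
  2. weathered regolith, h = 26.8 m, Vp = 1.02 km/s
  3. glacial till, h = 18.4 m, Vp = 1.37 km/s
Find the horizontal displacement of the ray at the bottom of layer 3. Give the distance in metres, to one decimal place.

48.1 m

p = sin θ₁/V₁ = sin 13.5°/0.41 = 5.6938e-01 s/km is conserved through the stack.
Layer 1: θ = 13.50°; offset = 25.2·tan 13.50° = 6.050 m.
Layer 2: sin θ = p·1.02 = 0.5808 → θ = 35.50°; offset = 26.8·tan 35.50° = 19.119 m.
Layer 3: sin θ = p·1.37 = 0.7800 → θ = 51.27°; offset = 18.4·tan 51.27° = 22.938 m.
Σ offsets = 48.108 m.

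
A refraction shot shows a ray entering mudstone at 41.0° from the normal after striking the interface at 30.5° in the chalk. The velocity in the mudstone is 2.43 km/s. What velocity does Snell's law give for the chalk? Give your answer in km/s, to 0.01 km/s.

1.88 km/s

Snell's law: sin 30.5°/V₁ = sin 41.0°/V₂.
V₁ = V₂·sin 30.5°/sin 41.0° = 2.43 × 0.7736 = 1.88 km/s.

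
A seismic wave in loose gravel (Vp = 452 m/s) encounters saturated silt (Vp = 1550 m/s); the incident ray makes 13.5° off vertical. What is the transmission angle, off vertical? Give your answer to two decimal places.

sin θ₁/V₁ = sin θ₂/V₂ ⇒ sin θ₂ = 1550·sin 13.5°/452 = 1550·0.2334/452 = 0.8005.
θ₂ = arcsin 0.8005 = 53.18° from the normal.

53.18°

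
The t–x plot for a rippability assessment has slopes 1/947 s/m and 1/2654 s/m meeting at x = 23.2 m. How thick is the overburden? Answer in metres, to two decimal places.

h = (x_cross/2)·√((V₂−V₁)/(V₂+V₁)).
(V₂−V₁)/(V₂+V₁) = (2654−947)/(2654+947) = 0.4740; √ = 0.6885.
h = (23.2/2)·0.6885 = 7.99 m.

7.99 m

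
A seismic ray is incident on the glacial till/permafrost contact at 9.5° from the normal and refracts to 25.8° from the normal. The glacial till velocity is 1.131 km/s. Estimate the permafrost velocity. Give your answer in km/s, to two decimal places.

sin 9.5° = 0.1650; sin 25.8° = 0.4352.
V₂ = V₁·(sin θ₂/sin θ₁) = 1.131·(0.4352/0.1650) = 2.98 km/s.

2.98 km/s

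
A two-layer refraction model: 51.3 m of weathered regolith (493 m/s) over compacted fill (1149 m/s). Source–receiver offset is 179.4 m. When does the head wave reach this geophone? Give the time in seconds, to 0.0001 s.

θ_c = arcsin(V₁/V₂) = arcsin(493/1149) = 25.41°, cos θ_c = 0.9033.
Intercept time tᵢ = 2h cos θ_c / V₁ = 2·51.3·0.9033/493 = 0.18798 s.
t = x/V₂ + tᵢ = 179.4/1149 + 0.18798 = 0.34412 s.

0.3441 s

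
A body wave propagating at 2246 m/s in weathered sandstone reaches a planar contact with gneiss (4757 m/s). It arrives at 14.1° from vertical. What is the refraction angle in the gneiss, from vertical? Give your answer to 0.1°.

sin θ₁/V₁ = sin θ₂/V₂ ⇒ sin θ₂ = 4757·sin 14.1°/2246 = 4757·0.2436/2246 = 0.5160.
θ₂ = arcsin 0.5160 = 31.06° from the normal.

31.1°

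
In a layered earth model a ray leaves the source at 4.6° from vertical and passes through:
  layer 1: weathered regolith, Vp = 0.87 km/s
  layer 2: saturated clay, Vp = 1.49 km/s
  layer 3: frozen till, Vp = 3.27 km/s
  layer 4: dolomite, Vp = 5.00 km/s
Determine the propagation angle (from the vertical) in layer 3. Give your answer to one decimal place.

Ray parameter p = sin 4.6° / 0.87 = 9.2183e-02 s/km.
sin θ_3 = p·V_3 = 9.2183e-02 × 3.27 = 0.3014.
θ_3 = 17.54° from the vertical.

17.5°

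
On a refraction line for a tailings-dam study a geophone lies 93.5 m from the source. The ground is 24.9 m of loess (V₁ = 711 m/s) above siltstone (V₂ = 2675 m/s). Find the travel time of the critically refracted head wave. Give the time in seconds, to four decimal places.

θ_c = arcsin(V₁/V₂) = arcsin(711/2675) = 15.41°, cos θ_c = 0.9640.
Intercept time tᵢ = 2h cos θ_c / V₁ = 2·24.9·0.9640/711 = 0.06752 s.
t = x/V₂ + tᵢ = 93.5/2675 + 0.06752 = 0.10248 s.

0.1025 s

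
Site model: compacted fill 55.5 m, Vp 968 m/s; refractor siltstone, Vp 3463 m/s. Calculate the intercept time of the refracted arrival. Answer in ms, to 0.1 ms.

θ_c = arcsin(V₁/V₂) = arcsin(968/3463) = 16.23°; cos θ_c = 0.9601.
tᵢ = 2h·cos θ_c / V₁ = 2·55.5·0.9601 / 968 = 0.11010 s.

110.1 ms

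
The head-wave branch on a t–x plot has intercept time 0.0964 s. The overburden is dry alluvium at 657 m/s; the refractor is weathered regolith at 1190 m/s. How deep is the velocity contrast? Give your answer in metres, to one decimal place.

38.0 m

h = tᵢ·V₁·V₂ / (2·√(V₂²−V₁²)).
√(V₂²−V₁²) = √(1190² − 657²) = 992.2 m/s.
h = 0.0964 s × 657 × 1190 / (2 × 992.2) = 37.98 m.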